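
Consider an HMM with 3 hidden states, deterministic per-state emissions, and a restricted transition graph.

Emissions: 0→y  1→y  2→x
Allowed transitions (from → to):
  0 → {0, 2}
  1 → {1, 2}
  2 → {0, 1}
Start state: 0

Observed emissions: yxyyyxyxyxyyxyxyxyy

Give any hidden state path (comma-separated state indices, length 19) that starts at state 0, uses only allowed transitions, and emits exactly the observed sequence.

  t0 'y' -> {0,1}, take 0 (start)
  t1 'x' -> {2}, take 2 (0->2 ok)
  t2 'y' -> {0,1}, take 1 (2->1 ok)
  t3 'y' -> {0,1}, take 1 (1->1 ok)
  t4 'y' -> {0,1}, take 1 (1->1 ok)
  t5 'x' -> {2}, take 2 (1->2 ok)
  t6 'y' -> {0,1}, take 0 (2->0 ok)
  t7 'x' -> {2}, take 2 (0->2 ok)
  t8 'y' -> {0,1}, take 1 (2->1 ok)
  t9 'x' -> {2}, take 2 (1->2 ok)
  t10 'y' -> {0,1}, take 1 (2->1 ok)
  t11 'y' -> {0,1}, take 1 (1->1 ok)
  t12 'x' -> {2}, take 2 (1->2 ok)
  t13 'y' -> {0,1}, take 1 (2->1 ok)
  t14 'x' -> {2}, take 2 (1->2 ok)
  t15 'y' -> {0,1}, take 1 (2->1 ok)
  t16 'x' -> {2}, take 2 (1->2 ok)
  t17 'y' -> {0,1}, take 0 (2->0 ok)
  t18 'y' -> {0,1}, take 0 (0->0 ok)

0,2,1,1,1,2,0,2,1,2,1,1,2,1,2,1,2,0,0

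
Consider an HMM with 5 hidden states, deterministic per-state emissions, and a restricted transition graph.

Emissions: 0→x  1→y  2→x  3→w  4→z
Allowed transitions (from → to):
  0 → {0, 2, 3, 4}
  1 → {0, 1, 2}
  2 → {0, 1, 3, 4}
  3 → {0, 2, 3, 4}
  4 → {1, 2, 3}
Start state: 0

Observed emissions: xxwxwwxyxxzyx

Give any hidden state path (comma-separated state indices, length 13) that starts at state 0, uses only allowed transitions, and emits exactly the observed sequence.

0,2,3,2,3,3,2,1,0,2,4,1,2

  t0 'x' -> {0,2}, take 0 (start)
  t1 'x' -> {0,2}, take 2 (0->2 ok)
  t2 'w' -> {3}, take 3 (2->3 ok)
  t3 'x' -> {0,2}, take 2 (3->2 ok)
  t4 'w' -> {3}, take 3 (2->3 ok)
  t5 'w' -> {3}, take 3 (3->3 ok)
  t6 'x' -> {0,2}, take 2 (3->2 ok)
  t7 'y' -> {1}, take 1 (2->1 ok)
  t8 'x' -> {0,2}, take 0 (1->0 ok)
  t9 'x' -> {0,2}, take 2 (0->2 ok)
  t10 'z' -> {4}, take 4 (2->4 ok)
  t11 'y' -> {1}, take 1 (4->1 ok)
  t12 'x' -> {0,2}, take 2 (1->2 ok)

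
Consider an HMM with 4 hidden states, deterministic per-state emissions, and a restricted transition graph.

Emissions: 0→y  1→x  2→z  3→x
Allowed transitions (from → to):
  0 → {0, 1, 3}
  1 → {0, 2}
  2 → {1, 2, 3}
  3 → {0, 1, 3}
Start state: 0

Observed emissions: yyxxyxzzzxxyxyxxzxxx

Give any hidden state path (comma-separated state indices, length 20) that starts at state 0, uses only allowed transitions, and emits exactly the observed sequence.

  pos 0: y in {0}, choose 0; start
  pos 1: y in {0}, choose 0; 0->0 ok
  pos 2: x in {1,3}, choose 3; 0->3 ok
  pos 3: x in {1,3}, choose 3; 3->3 ok
  pos 4: y in {0}, choose 0; 3->0 ok
  pos 5: x in {1,3}, choose 1; 0->1 ok
  pos 6: z in {2}, choose 2; 1->2 ok
  pos 7: z in {2}, choose 2; 2->2 ok
  pos 8: z in {2}, choose 2; 2->2 ok
  pos 9: x in {1,3}, choose 3; 2->3 ok
  pos 10: x in {1,3}, choose 1; 3->1 ok
  pos 11: y in {0}, choose 0; 1->0 ok
  pos 12: x in {1,3}, choose 1; 0->1 ok
  pos 13: y in {0}, choose 0; 1->0 ok
  pos 14: x in {1,3}, choose 3; 0->3 ok
  pos 15: x in {1,3}, choose 1; 3->1 ok
  pos 16: z in {2}, choose 2; 1->2 ok
  pos 17: x in {1,3}, choose 3; 2->3 ok
  pos 18: x in {1,3}, choose 3; 3->3 ok
  pos 19: x in {1,3}, choose 3; 3->3 ok

0,0,3,3,0,1,2,2,2,3,1,0,1,0,3,1,2,3,3,3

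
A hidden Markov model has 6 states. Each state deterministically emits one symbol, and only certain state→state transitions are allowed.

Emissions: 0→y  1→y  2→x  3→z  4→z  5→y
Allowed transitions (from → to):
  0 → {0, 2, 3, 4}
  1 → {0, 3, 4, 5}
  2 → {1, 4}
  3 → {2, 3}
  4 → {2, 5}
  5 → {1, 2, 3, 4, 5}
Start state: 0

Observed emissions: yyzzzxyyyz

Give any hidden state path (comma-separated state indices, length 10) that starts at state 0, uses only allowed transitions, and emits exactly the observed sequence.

  0: obs=y cand={0,1,5} pick 0 [start]
  1: obs=y cand={0,1,5} pick 0 [0->0 ok]
  2: obs=z cand={3,4} pick 3 [0->3 ok]
  3: obs=z cand={3,4} pick 3 [3->3 ok]
  4: obs=z cand={3,4} pick 3 [3->3 ok]
  5: obs=x cand={2} pick 2 [3->2 ok]
  6: obs=y cand={0,1,5} pick 1 [2->1 ok]
  7: obs=y cand={0,1,5} pick 5 [1->5 ok]
  8: obs=y cand={0,1,5} pick 1 [5->1 ok]
  9: obs=z cand={3,4} pick 3 [1->3 ok]

0,0,3,3,3,2,1,5,1,3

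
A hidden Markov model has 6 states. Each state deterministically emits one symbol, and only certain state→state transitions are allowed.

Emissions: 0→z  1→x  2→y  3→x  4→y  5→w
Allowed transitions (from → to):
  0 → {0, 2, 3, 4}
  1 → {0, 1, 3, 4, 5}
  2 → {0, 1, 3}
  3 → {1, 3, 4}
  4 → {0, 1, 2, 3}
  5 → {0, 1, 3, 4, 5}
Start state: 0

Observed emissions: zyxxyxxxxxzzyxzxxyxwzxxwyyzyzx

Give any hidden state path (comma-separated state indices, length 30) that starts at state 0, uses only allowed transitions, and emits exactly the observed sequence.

  pos 0: z in {0}, choose 0; start
  pos 1: y in {2,4}, choose 2; 0->2 ok
  pos 2: x in {1,3}, choose 3; 2->3 ok
  pos 3: x in {1,3}, choose 1; 3->1 ok
  pos 4: y in {2,4}, choose 4; 1->4 ok
  pos 5: x in {1,3}, choose 1; 4->1 ok
  pos 6: x in {1,3}, choose 1; 1->1 ok
  pos 7: x in {1,3}, choose 3; 1->3 ok
  pos 8: x in {1,3}, choose 3; 3->3 ok
  pos 9: x in {1,3}, choose 1; 3->1 ok
  pos 10: z in {0}, choose 0; 1->0 ok
  pos 11: z in {0}, choose 0; 0->0 ok
  pos 12: y in {2,4}, choose 4; 0->4 ok
  pos 13: x in {1,3}, choose 1; 4->1 ok
  pos 14: z in {0}, choose 0; 1->0 ok
  pos 15: x in {1,3}, choose 3; 0->3 ok
  pos 16: x in {1,3}, choose 3; 3->3 ok
  pos 17: y in {2,4}, choose 4; 3->4 ok
  pos 18: x in {1,3}, choose 1; 4->1 ok
  pos 19: w in {5}, choose 5; 1->5 ok
  pos 20: z in {0}, choose 0; 5->0 ok
  pos 21: x in {1,3}, choose 3; 0->3 ok
  pos 22: x in {1,3}, choose 1; 3->1 ok
  pos 23: w in {5}, choose 5; 1->5 ok
  pos 24: y in {2,4}, choose 4; 5->4 ok
  pos 25: y in {2,4}, choose 2; 4->2 ok
  pos 26: z in {0}, choose 0; 2->0 ok
  pos 27: y in {2,4}, choose 2; 0->2 ok
  pos 28: z in {0}, choose 0; 2->0 ok
  pos 29: x in {1,3}, choose 3; 0->3 ok

0,2,3,1,4,1,1,3,3,1,0,0,4,1,0,3,3,4,1,5,0,3,1,5,4,2,0,2,0,3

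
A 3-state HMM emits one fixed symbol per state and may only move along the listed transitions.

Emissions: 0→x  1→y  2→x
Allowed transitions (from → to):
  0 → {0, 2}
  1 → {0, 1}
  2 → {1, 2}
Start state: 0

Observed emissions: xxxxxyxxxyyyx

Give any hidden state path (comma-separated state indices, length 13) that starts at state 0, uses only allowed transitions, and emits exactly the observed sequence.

0,0,0,2,2,1,0,2,2,1,1,1,0

  0: obs=x cand={0,2} pick 0 [start]
  1: obs=x cand={0,2} pick 0 [0->0 ok]
  2: obs=x cand={0,2} pick 0 [0->0 ok]
  3: obs=x cand={0,2} pick 2 [0->2 ok]
  4: obs=x cand={0,2} pick 2 [2->2 ok]
  5: obs=y cand={1} pick 1 [2->1 ok]
  6: obs=x cand={0,2} pick 0 [1->0 ok]
  7: obs=x cand={0,2} pick 2 [0->2 ok]
  8: obs=x cand={0,2} pick 2 [2->2 ok]
  9: obs=y cand={1} pick 1 [2->1 ok]
  10: obs=y cand={1} pick 1 [1->1 ok]
  11: obs=y cand={1} pick 1 [1->1 ok]
  12: obs=x cand={0,2} pick 0 [1->0 ok]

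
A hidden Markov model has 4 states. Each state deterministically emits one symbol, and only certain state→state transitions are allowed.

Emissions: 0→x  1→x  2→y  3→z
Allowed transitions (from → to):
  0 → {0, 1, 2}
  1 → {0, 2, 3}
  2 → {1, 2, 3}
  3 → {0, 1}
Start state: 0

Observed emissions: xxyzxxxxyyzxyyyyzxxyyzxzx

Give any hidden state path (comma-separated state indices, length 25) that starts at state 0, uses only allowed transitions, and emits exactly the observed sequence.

  t0 'x' -> {0,1}, take 0 (start)
  t1 'x' -> {0,1}, take 0 (0->0 ok)
  t2 'y' -> {2}, take 2 (0->2 ok)
  t3 'z' -> {3}, take 3 (2->3 ok)
  t4 'x' -> {0,1}, take 0 (3->0 ok)
  t5 'x' -> {0,1}, take 0 (0->0 ok)
  t6 'x' -> {0,1}, take 0 (0->0 ok)
  t7 'x' -> {0,1}, take 1 (0->1 ok)
  t8 'y' -> {2}, take 2 (1->2 ok)
  t9 'y' -> {2}, take 2 (2->2 ok)
  t10 'z' -> {3}, take 3 (2->3 ok)
  t11 'x' -> {0,1}, take 1 (3->1 ok)
  t12 'y' -> {2}, take 2 (1->2 ok)
  t13 'y' -> {2}, take 2 (2->2 ok)
  t14 'y' -> {2}, take 2 (2->2 ok)
  t15 'y' -> {2}, take 2 (2->2 ok)
  t16 'z' -> {3}, take 3 (2->3 ok)
  t17 'x' -> {0,1}, take 1 (3->1 ok)
  t18 'x' -> {0,1}, take 0 (1->0 ok)
  t19 'y' -> {2}, take 2 (0->2 ok)
  t20 'y' -> {2}, take 2 (2->2 ok)
  t21 'z' -> {3}, take 3 (2->3 ok)
  t22 'x' -> {0,1}, take 1 (3->1 ok)
  t23 'z' -> {3}, take 3 (1->3 ok)
  t24 'x' -> {0,1}, take 0 (3->0 ok)

0,0,2,3,0,0,0,1,2,2,3,1,2,2,2,2,3,1,0,2,2,3,1,3,0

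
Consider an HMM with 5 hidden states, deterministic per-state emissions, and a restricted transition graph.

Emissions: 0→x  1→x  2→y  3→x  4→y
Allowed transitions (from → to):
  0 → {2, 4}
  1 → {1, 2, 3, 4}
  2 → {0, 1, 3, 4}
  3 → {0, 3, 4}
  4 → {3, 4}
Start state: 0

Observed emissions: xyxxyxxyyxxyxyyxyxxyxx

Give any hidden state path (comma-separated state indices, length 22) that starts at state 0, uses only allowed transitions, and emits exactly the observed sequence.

  pos 0: x in {0,1,3}, choose 0; start
  pos 1: y in {2,4}, choose 2; 0->2 ok
  pos 2: x in {0,1,3}, choose 3; 2->3 ok
  pos 3: x in {0,1,3}, choose 0; 3->0 ok
  pos 4: y in {2,4}, choose 4; 0->4 ok
  pos 5: x in {0,1,3}, choose 3; 4->3 ok
  pos 6: x in {0,1,3}, choose 0; 3->0 ok
  pos 7: y in {2,4}, choose 2; 0->2 ok
  pos 8: y in {2,4}, choose 4; 2->4 ok
  pos 9: x in {0,1,3}, choose 3; 4->3 ok
  pos 10: x in {0,1,3}, choose 0; 3->0 ok
  pos 11: y in {2,4}, choose 2; 0->2 ok
  pos 12: x in {0,1,3}, choose 0; 2->0 ok
  pos 13: y in {2,4}, choose 2; 0->2 ok
  pos 14: y in {2,4}, choose 4; 2->4 ok
  pos 15: x in {0,1,3}, choose 3; 4->3 ok
  pos 16: y in {2,4}, choose 4; 3->4 ok
  pos 17: x in {0,1,3}, choose 3; 4->3 ok
  pos 18: x in {0,1,3}, choose 0; 3->0 ok
  pos 19: y in {2,4}, choose 2; 0->2 ok
  pos 20: x in {0,1,3}, choose 3; 2->3 ok
  pos 21: x in {0,1,3}, choose 0; 3->0 ok

0,2,3,0,4,3,0,2,4,3,0,2,0,2,4,3,4,3,0,2,3,0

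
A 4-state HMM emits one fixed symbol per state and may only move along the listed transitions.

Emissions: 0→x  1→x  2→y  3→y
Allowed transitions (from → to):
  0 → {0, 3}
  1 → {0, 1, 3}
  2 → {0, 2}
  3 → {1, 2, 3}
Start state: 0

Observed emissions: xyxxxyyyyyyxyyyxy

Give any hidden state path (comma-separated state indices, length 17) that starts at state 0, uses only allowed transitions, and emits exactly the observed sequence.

0,3,1,1,0,3,3,2,2,2,2,0,3,3,3,1,3

  t0 'x' -> {0,1}, take 0 (start)
  t1 'y' -> {2,3}, take 3 (0->3 ok)
  t2 'x' -> {0,1}, take 1 (3->1 ok)
  t3 'x' -> {0,1}, take 1 (1->1 ok)
  t4 'x' -> {0,1}, take 0 (1->0 ok)
  t5 'y' -> {2,3}, take 3 (0->3 ok)
  t6 'y' -> {2,3}, take 3 (3->3 ok)
  t7 'y' -> {2,3}, take 2 (3->2 ok)
  t8 'y' -> {2,3}, take 2 (2->2 ok)
  t9 'y' -> {2,3}, take 2 (2->2 ok)
  t10 'y' -> {2,3}, take 2 (2->2 ok)
  t11 'x' -> {0,1}, take 0 (2->0 ok)
  t12 'y' -> {2,3}, take 3 (0->3 ok)
  t13 'y' -> {2,3}, take 3 (3->3 ok)
  t14 'y' -> {2,3}, take 3 (3->3 ok)
  t15 'x' -> {0,1}, take 1 (3->1 ok)
  t16 'y' -> {2,3}, take 3 (1->3 ok)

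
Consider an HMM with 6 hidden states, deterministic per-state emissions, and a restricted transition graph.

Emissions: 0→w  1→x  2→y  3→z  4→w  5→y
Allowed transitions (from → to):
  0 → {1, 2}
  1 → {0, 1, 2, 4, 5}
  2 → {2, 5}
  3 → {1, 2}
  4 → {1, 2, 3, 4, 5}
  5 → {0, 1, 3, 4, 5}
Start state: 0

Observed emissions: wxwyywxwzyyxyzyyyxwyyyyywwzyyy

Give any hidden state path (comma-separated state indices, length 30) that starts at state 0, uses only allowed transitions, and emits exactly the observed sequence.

0,1,4,2,5,0,1,4,3,2,5,1,5,3,2,2,5,1,4,2,2,2,2,5,4,4,3,2,2,5

  t0 'w' -> {0,4}, take 0 (start)
  t1 'x' -> {1}, take 1 (0->1 ok)
  t2 'w' -> {0,4}, take 4 (1->4 ok)
  t3 'y' -> {2,5}, take 2 (4->2 ok)
  t4 'y' -> {2,5}, take 5 (2->5 ok)
  t5 'w' -> {0,4}, take 0 (5->0 ok)
  t6 'x' -> {1}, take 1 (0->1 ok)
  t7 'w' -> {0,4}, take 4 (1->4 ok)
  t8 'z' -> {3}, take 3 (4->3 ok)
  t9 'y' -> {2,5}, take 2 (3->2 ok)
  t10 'y' -> {2,5}, take 5 (2->5 ok)
  t11 'x' -> {1}, take 1 (5->1 ok)
  t12 'y' -> {2,5}, take 5 (1->5 ok)
  t13 'z' -> {3}, take 3 (5->3 ok)
  t14 'y' -> {2,5}, take 2 (3->2 ok)
  t15 'y' -> {2,5}, take 2 (2->2 ok)
  t16 'y' -> {2,5}, take 5 (2->5 ok)
  t17 'x' -> {1}, take 1 (5->1 ok)
  t18 'w' -> {0,4}, take 4 (1->4 ok)
  t19 'y' -> {2,5}, take 2 (4->2 ok)
  t20 'y' -> {2,5}, take 2 (2->2 ok)
  t21 'y' -> {2,5}, take 2 (2->2 ok)
  t22 'y' -> {2,5}, take 2 (2->2 ok)
  t23 'y' -> {2,5}, take 5 (2->5 ok)
  t24 'w' -> {0,4}, take 4 (5->4 ok)
  t25 'w' -> {0,4}, take 4 (4->4 ok)
  t26 'z' -> {3}, take 3 (4->3 ok)
  t27 'y' -> {2,5}, take 2 (3->2 ok)
  t28 'y' -> {2,5}, take 2 (2->2 ok)
  t29 'y' -> {2,5}, take 5 (2->5 ok)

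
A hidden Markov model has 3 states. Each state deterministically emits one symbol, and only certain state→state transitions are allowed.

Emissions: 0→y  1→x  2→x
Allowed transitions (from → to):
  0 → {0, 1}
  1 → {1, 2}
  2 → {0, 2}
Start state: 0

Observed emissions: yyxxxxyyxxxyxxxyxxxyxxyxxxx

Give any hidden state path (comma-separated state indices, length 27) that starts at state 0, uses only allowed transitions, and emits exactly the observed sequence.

0,0,1,2,2,2,0,0,1,2,2,0,1,1,2,0,1,2,2,0,1,2,0,1,1,1,1

  [0] y  {0}  => 0  start
  [1] y  {0}  => 0  0->0 ok
  [2] x  {1,2}  => 1  0->1 ok
  [3] x  {1,2}  => 2  1->2 ok
  [4] x  {1,2}  => 2  2->2 ok
  [5] x  {1,2}  => 2  2->2 ok
  [6] y  {0}  => 0  2->0 ok
  [7] y  {0}  => 0  0->0 ok
  [8] x  {1,2}  => 1  0->1 ok
  [9] x  {1,2}  => 2  1->2 ok
  [10] x  {1,2}  => 2  2->2 ok
  [11] y  {0}  => 0  2->0 ok
  [12] x  {1,2}  => 1  0->1 ok
  [13] x  {1,2}  => 1  1->1 ok
  [14] x  {1,2}  => 2  1->2 ok
  [15] y  {0}  => 0  2->0 ok
  [16] x  {1,2}  => 1  0->1 ok
  [17] x  {1,2}  => 2  1->2 ok
  [18] x  {1,2}  => 2  2->2 ok
  [19] y  {0}  => 0  2->0 ok
  [20] x  {1,2}  => 1  0->1 ok
  [21] x  {1,2}  => 2  1->2 ok
  [22] y  {0}  => 0  2->0 ok
  [23] x  {1,2}  => 1  0->1 ok
  [24] x  {1,2}  => 1  1->1 ok
  [25] x  {1,2}  => 1  1->1 ok
  [26] x  {1,2}  => 1  1->1 ok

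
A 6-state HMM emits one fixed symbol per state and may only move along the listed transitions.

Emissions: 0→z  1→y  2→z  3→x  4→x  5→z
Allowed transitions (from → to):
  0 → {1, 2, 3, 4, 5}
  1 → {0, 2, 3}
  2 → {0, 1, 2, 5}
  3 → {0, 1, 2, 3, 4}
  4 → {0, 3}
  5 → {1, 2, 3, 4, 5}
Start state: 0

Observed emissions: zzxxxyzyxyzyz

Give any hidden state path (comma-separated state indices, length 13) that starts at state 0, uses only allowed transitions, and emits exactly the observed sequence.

  [0] z  {0,2,5}  => 0  start
  [1] z  {0,2,5}  => 5  0->5 ok
  [2] x  {3,4}  => 4  5->4 ok
  [3] x  {3,4}  => 3  4->3 ok
  [4] x  {3,4}  => 3  3->3 ok
  [5] y  {1}  => 1  3->1 ok
  [6] z  {0,2,5}  => 0  1->0 ok
  [7] y  {1}  => 1  0->1 ok
  [8] x  {3,4}  => 3  1->3 ok
  [9] y  {1}  => 1  3->1 ok
  [10] z  {0,2,5}  => 2  1->2 ok
  [11] y  {1}  => 1  2->1 ok
  [12] z  {0,2,5}  => 0  1->0 ok

0,5,4,3,3,1,0,1,3,1,2,1,0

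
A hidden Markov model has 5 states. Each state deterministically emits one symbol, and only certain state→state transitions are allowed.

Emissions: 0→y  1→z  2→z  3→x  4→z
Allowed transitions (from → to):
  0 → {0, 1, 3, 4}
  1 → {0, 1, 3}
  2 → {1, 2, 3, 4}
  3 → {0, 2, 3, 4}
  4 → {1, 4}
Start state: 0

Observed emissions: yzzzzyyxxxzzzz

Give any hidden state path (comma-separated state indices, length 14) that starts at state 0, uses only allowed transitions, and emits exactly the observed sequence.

  t0 'y' -> {0}, take 0 (start)
  t1 'z' -> {1,2,4}, take 4 (0->4 ok)
  t2 'z' -> {1,2,4}, take 1 (4->1 ok)
  t3 'z' -> {1,2,4}, take 1 (1->1 ok)
  t4 'z' -> {1,2,4}, take 1 (1->1 ok)
  t5 'y' -> {0}, take 0 (1->0 ok)
  t6 'y' -> {0}, take 0 (0->0 ok)
  t7 'x' -> {3}, take 3 (0->3 ok)
  t8 'x' -> {3}, take 3 (3->3 ok)
  t9 'x' -> {3}, take 3 (3->3 ok)
  t10 'z' -> {1,2,4}, take 2 (3->2 ok)
  t11 'z' -> {1,2,4}, take 1 (2->1 ok)
  t12 'z' -> {1,2,4}, take 1 (1->1 ok)
  t13 'z' -> {1,2,4}, take 1 (1->1 ok)

0,4,1,1,1,0,0,3,3,3,2,1,1,1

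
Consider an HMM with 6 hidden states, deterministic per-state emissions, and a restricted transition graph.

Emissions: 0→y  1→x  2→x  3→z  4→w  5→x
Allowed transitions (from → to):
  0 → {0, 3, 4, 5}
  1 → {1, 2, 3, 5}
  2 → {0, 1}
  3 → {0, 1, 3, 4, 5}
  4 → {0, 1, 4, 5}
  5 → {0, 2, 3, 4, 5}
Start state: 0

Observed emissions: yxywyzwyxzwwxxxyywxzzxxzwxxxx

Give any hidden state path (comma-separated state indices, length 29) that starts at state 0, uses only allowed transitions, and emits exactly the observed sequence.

  0: obs=y cand={0} pick 0 [start]
  1: obs=x cand={1,2,5} pick 5 [0->5 ok]
  2: obs=y cand={0} pick 0 [5->0 ok]
  3: obs=w cand={4} pick 4 [0->4 ok]
  4: obs=y cand={0} pick 0 [4->0 ok]
  5: obs=z cand={3} pick 3 [0->3 ok]
  6: obs=w cand={4} pick 4 [3->4 ok]
  7: obs=y cand={0} pick 0 [4->0 ok]
  8: obs=x cand={1,2,5} pick 5 [0->5 ok]
  9: obs=z cand={3} pick 3 [5->3 ok]
  10: obs=w cand={4} pick 4 [3->4 ok]
  11: obs=w cand={4} pick 4 [4->4 ok]
  12: obs=x cand={1,2,5} pick 1 [4->1 ok]
  13: obs=x cand={1,2,5} pick 5 [1->5 ok]
  14: obs=x cand={1,2,5} pick 5 [5->5 ok]
  15: obs=y cand={0} pick 0 [5->0 ok]
  16: obs=y cand={0} pick 0 [0->0 ok]
  17: obs=w cand={4} pick 4 [0->4 ok]
  18: obs=x cand={1,2,5} pick 5 [4->5 ok]
  19: obs=z cand={3} pick 3 [5->3 ok]
  20: obs=z cand={3} pick 3 [3->3 ok]
  21: obs=x cand={1,2,5} pick 1 [3->1 ok]
  22: obs=x cand={1,2,5} pick 1 [1->1 ok]
  23: obs=z cand={3} pick 3 [1->3 ok]
  24: obs=w cand={4} pick 4 [3->4 ok]
  25: obs=x cand={1,2,5} pick 5 [4->5 ok]
  26: obs=x cand={1,2,5} pick 2 [5->2 ok]
  27: obs=x cand={1,2,5} pick 1 [2->1 ok]
  28: obs=x cand={1,2,5} pick 2 [1->2 ok]

0,5,0,4,0,3,4,0,5,3,4,4,1,5,5,0,0,4,5,3,3,1,1,3,4,5,2,1,2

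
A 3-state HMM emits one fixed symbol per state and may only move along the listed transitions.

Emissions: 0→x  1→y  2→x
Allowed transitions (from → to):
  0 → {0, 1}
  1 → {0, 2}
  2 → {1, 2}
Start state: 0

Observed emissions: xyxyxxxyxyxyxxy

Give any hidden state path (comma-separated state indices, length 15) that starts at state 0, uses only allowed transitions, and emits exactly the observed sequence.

0,1,2,1,2,2,2,1,2,1,0,1,0,0,1

  [0] x  {0,2}  => 0  start
  [1] y  {1}  => 1  0->1 ok
  [2] x  {0,2}  => 2  1->2 ok
  [3] y  {1}  => 1  2->1 ok
  [4] x  {0,2}  => 2  1->2 ok
  [5] x  {0,2}  => 2  2->2 ok
  [6] x  {0,2}  => 2  2->2 ok
  [7] y  {1}  => 1  2->1 ok
  [8] x  {0,2}  => 2  1->2 ok
  [9] y  {1}  => 1  2->1 ok
  [10] x  {0,2}  => 0  1->0 ok
  [11] y  {1}  => 1  0->1 ok
  [12] x  {0,2}  => 0  1->0 ok
  [13] x  {0,2}  => 0  0->0 ok
  [14] y  {1}  => 1  0->1 ok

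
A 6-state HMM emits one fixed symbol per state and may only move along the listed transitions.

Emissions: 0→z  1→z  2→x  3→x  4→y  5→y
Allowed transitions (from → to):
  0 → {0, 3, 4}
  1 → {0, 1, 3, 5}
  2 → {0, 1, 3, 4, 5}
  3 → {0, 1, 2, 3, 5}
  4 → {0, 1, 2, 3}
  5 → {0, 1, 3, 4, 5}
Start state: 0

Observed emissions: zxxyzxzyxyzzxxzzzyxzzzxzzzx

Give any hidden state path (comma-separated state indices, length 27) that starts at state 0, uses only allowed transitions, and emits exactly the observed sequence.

  0: obs=z cand={0,1} pick 0 [start]
  1: obs=x cand={2,3} pick 3 [0->3 ok]
  2: obs=x cand={2,3} pick 3 [3->3 ok]
  3: obs=y cand={4,5} pick 5 [3->5 ok]
  4: obs=z cand={0,1} pick 0 [5->0 ok]
  5: obs=x cand={2,3} pick 3 [0->3 ok]
  6: obs=z cand={0,1} pick 0 [3->0 ok]
  7: obs=y cand={4,5} pick 4 [0->4 ok]
  8: obs=x cand={2,3} pick 3 [4->3 ok]
  9: obs=y cand={4,5} pick 5 [3->5 ok]
  10: obs=z cand={0,1} pick 1 [5->1 ok]
  11: obs=z cand={0,1} pick 0 [1->0 ok]
  12: obs=x cand={2,3} pick 3 [0->3 ok]
  13: obs=x cand={2,3} pick 3 [3->3 ok]
  14: obs=z cand={0,1} pick 1 [3->1 ok]
  15: obs=z cand={0,1} pick 0 [1->0 ok]
  16: obs=z cand={0,1} pick 0 [0->0 ok]
  17: obs=y cand={4,5} pick 4 [0->4 ok]
  18: obs=x cand={2,3} pick 3 [4->3 ok]
  19: obs=z cand={0,1} pick 1 [3->1 ok]
  20: obs=z cand={0,1} pick 1 [1->1 ok]
  21: obs=z cand={0,1} pick 0 [1->0 ok]
  22: obs=x cand={2,3} pick 3 [0->3 ok]
  23: obs=z cand={0,1} pick 1 [3->1 ok]
  24: obs=z cand={0,1} pick 0 [1->0 ok]
  25: obs=z cand={0,1} pick 0 [0->0 ok]
  26: obs=x cand={2,3} pick 3 [0->3 ok]

0,3,3,5,0,3,0,4,3,5,1,0,3,3,1,0,0,4,3,1,1,0,3,1,0,0,3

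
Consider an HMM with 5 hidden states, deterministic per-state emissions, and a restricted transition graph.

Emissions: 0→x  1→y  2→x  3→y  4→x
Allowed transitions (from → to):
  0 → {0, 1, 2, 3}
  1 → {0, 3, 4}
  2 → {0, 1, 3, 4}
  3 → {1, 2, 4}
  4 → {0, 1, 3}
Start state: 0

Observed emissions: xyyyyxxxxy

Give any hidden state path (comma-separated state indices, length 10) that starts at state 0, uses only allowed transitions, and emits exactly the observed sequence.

  [0] x  {0,2,4}  => 0  start
  [1] y  {1,3}  => 1  0->1 ok
  [2] y  {1,3}  => 3  1->3 ok
  [3] y  {1,3}  => 1  3->1 ok
  [4] y  {1,3}  => 3  1->3 ok
  [5] x  {0,2,4}  => 2  3->2 ok
  [6] x  {0,2,4}  => 4  2->4 ok
  [7] x  {0,2,4}  => 0  4->0 ok
  [8] x  {0,2,4}  => 0  0->0 ok
  [9] y  {1,3}  => 1  0->1 ok

0,1,3,1,3,2,4,0,0,1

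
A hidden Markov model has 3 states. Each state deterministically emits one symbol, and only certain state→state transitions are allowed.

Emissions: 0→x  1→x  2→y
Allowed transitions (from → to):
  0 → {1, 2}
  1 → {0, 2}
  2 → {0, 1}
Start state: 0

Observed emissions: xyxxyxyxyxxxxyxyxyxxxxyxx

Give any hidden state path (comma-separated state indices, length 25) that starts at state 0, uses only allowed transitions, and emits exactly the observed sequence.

0,2,1,0,2,0,2,1,2,0,1,0,1,2,0,2,1,2,1,0,1,0,2,0,1

  [0] x  {0,1}  => 0  start
  [1] y  {2}  => 2  0->2 ok
  [2] x  {0,1}  => 1  2->1 ok
  [3] x  {0,1}  => 0  1->0 ok
  [4] y  {2}  => 2  0->2 ok
  [5] x  {0,1}  => 0  2->0 ok
  [6] y  {2}  => 2  0->2 ok
  [7] x  {0,1}  => 1  2->1 ok
  [8] y  {2}  => 2  1->2 ok
  [9] x  {0,1}  => 0  2->0 ok
  [10] x  {0,1}  => 1  0->1 ok
  [11] x  {0,1}  => 0  1->0 ok
  [12] x  {0,1}  => 1  0->1 ok
  [13] y  {2}  => 2  1->2 ok
  [14] x  {0,1}  => 0  2->0 ok
  [15] y  {2}  => 2  0->2 ok
  [16] x  {0,1}  => 1  2->1 ok
  [17] y  {2}  => 2  1->2 ok
  [18] x  {0,1}  => 1  2->1 ok
  [19] x  {0,1}  => 0  1->0 ok
  [20] x  {0,1}  => 1  0->1 ok
  [21] x  {0,1}  => 0  1->0 ok
  [22] y  {2}  => 2  0->2 ok
  [23] x  {0,1}  => 0  2->0 ok
  [24] x  {0,1}  => 1  0->1 ok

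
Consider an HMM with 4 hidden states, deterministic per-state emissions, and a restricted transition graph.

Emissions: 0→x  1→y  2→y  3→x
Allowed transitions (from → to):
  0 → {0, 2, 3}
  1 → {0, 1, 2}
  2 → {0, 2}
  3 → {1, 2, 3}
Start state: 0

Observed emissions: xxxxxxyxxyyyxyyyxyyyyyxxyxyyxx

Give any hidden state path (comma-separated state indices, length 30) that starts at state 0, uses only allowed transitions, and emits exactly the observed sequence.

  0: obs=x cand={0,3} pick 0 [start]
  1: obs=x cand={0,3} pick 0 [0->0 ok]
  2: obs=x cand={0,3} pick 0 [0->0 ok]
  3: obs=x cand={0,3} pick 0 [0->0 ok]
  4: obs=x cand={0,3} pick 0 [0->0 ok]
  5: obs=x cand={0,3} pick 3 [0->3 ok]
  6: obs=y cand={1,2} pick 2 [3->2 ok]
  7: obs=x cand={0,3} pick 0 [2->0 ok]
  8: obs=x cand={0,3} pick 3 [0->3 ok]
  9: obs=y cand={1,2} pick 2 [3->2 ok]
  10: obs=y cand={1,2} pick 2 [2->2 ok]
  11: obs=y cand={1,2} pick 2 [2->2 ok]
  12: obs=x cand={0,3} pick 0 [2->0 ok]
  13: obs=y cand={1,2} pick 2 [0->2 ok]
  14: obs=y cand={1,2} pick 2 [2->2 ok]
  15: obs=y cand={1,2} pick 2 [2->2 ok]
  16: obs=x cand={0,3} pick 0 [2->0 ok]
  17: obs=y cand={1,2} pick 2 [0->2 ok]
  18: obs=y cand={1,2} pick 2 [2->2 ok]
  19: obs=y cand={1,2} pick 2 [2->2 ok]
  20: obs=y cand={1,2} pick 2 [2->2 ok]
  21: obs=y cand={1,2} pick 2 [2->2 ok]
  22: obs=x cand={0,3} pick 0 [2->0 ok]
  23: obs=x cand={0,3} pick 3 [0->3 ok]
  24: obs=y cand={1,2} pick 2 [3->2 ok]
  25: obs=x cand={0,3} pick 0 [2->0 ok]
  26: obs=y cand={1,2} pick 2 [0->2 ok]
  27: obs=y cand={1,2} pick 2 [2->2 ok]
  28: obs=x cand={0,3} pick 0 [2->0 ok]
  29: obs=x cand={0,3} pick 0 [0->0 ok]

0,0,0,0,0,3,2,0,3,2,2,2,0,2,2,2,0,2,2,2,2,2,0,3,2,0,2,2,0,0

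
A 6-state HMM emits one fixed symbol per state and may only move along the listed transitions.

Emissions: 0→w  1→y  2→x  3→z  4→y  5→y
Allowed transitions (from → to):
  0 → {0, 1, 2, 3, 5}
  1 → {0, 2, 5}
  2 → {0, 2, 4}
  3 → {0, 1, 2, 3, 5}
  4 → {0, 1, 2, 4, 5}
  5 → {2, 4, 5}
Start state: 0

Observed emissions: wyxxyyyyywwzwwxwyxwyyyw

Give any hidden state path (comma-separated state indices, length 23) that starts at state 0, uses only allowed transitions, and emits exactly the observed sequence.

0,1,2,2,4,4,5,5,4,0,0,3,0,0,2,0,5,2,0,5,5,4,0

  0: obs=w cand={0} pick 0 [start]
  1: obs=y cand={1,4,5} pick 1 [0->1 ok]
  2: obs=x cand={2} pick 2 [1->2 ok]
  3: obs=x cand={2} pick 2 [2->2 ok]
  4: obs=y cand={1,4,5} pick 4 [2->4 ok]
  5: obs=y cand={1,4,5} pick 4 [4->4 ok]
  6: obs=y cand={1,4,5} pick 5 [4->5 ok]
  7: obs=y cand={1,4,5} pick 5 [5->5 ok]
  8: obs=y cand={1,4,5} pick 4 [5->4 ok]
  9: obs=w cand={0} pick 0 [4->0 ok]
  10: obs=w cand={0} pick 0 [0->0 ok]
  11: obs=z cand={3} pick 3 [0->3 ok]
  12: obs=w cand={0} pick 0 [3->0 ok]
  13: obs=w cand={0} pick 0 [0->0 ok]
  14: obs=x cand={2} pick 2 [0->2 ok]
  15: obs=w cand={0} pick 0 [2->0 ok]
  16: obs=y cand={1,4,5} pick 5 [0->5 ok]
  17: obs=x cand={2} pick 2 [5->2 ok]
  18: obs=w cand={0} pick 0 [2->0 ok]
  19: obs=y cand={1,4,5} pick 5 [0->5 ok]
  20: obs=y cand={1,4,5} pick 5 [5->5 ok]
  21: obs=y cand={1,4,5} pick 4 [5->4 ok]
  22: obs=w cand={0} pick 0 [4->0 ok]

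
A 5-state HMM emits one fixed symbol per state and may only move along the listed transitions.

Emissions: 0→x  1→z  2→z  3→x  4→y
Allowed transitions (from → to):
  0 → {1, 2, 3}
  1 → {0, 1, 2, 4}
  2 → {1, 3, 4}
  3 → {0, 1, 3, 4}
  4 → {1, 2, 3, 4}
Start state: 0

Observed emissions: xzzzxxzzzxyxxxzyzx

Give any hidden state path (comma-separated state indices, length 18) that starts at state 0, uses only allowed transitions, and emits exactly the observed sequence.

  [0] x  {0,3}  => 0  start
  [1] z  {1,2}  => 1  0->1 ok
  [2] z  {1,2}  => 2  1->2 ok
  [3] z  {1,2}  => 1  2->1 ok
  [4] x  {0,3}  => 0  1->0 ok
  [5] x  {0,3}  => 3  0->3 ok
  [6] z  {1,2}  => 1  3->1 ok
  [7] z  {1,2}  => 1  1->1 ok
  [8] z  {1,2}  => 2  1->2 ok
  [9] x  {0,3}  => 3  2->3 ok
  [10] y  {4}  => 4  3->4 ok
  [11] x  {0,3}  => 3  4->3 ok
  [12] x  {0,3}  => 3  3->3 ok
  [13] x  {0,3}  => 3  3->3 ok
  [14] z  {1,2}  => 1  3->1 ok
  [15] y  {4}  => 4  1->4 ok
  [16] z  {1,2}  => 1  4->1 ok
  [17] x  {0,3}  => 0  1->0 ok

0,1,2,1,0,3,1,1,2,3,4,3,3,3,1,4,1,0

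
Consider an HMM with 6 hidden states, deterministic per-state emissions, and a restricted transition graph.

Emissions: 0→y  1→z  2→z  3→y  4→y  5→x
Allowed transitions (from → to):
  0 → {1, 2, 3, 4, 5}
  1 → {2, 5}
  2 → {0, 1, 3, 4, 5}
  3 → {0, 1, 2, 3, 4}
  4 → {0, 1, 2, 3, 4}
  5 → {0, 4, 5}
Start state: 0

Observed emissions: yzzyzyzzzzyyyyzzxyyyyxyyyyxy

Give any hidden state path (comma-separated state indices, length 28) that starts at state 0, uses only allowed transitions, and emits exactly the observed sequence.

  [0] y  {0,3,4}  => 0  start
  [1] z  {1,2}  => 1  0->1 ok
  [2] z  {1,2}  => 2  1->2 ok
  [3] y  {0,3,4}  => 3  2->3 ok
  [4] z  {1,2}  => 2  3->2 ok
  [5] y  {0,3,4}  => 0  2->0 ok
  [6] z  {1,2}  => 1  0->1 ok
  [7] z  {1,2}  => 2  1->2 ok
  [8] z  {1,2}  => 1  2->1 ok
  [9] z  {1,2}  => 2  1->2 ok
  [10] y  {0,3,4}  => 3  2->3 ok
  [11] y  {0,3,4}  => 4  3->4 ok
  [12] y  {0,3,4}  => 3  4->3 ok
  [13] y  {0,3,4}  => 4  3->4 ok
  [14] z  {1,2}  => 1  4->1 ok
  [15] z  {1,2}  => 2  1->2 ok
  [16] x  {5}  => 5  2->5 ok
  [17] y  {0,3,4}  => 0  5->0 ok
  [18] y  {0,3,4}  => 4  0->4 ok
  [19] y  {0,3,4}  => 4  4->4 ok
  [20] y  {0,3,4}  => 0  4->0 ok
  [21] x  {5}  => 5  0->5 ok
  [22] y  {0,3,4}  => 0  5->0 ok
  [23] y  {0,3,4}  => 3  0->3 ok
  [24] y  {0,3,4}  => 4  3->4 ok
  [25] y  {0,3,4}  => 0  4->0 ok
  [26] x  {5}  => 5  0->5 ok
  [27] y  {0,3,4}  => 0  5->0 ok

0,1,2,3,2,0,1,2,1,2,3,4,3,4,1,2,5,0,4,4,0,5,0,3,4,0,5,0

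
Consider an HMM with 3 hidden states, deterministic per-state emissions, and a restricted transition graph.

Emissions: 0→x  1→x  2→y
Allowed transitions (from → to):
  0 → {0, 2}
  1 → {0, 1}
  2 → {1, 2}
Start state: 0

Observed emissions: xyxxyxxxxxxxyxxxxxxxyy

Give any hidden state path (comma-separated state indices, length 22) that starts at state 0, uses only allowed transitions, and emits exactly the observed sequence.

  [0] x  {0,1}  => 0  start
  [1] y  {2}  => 2  0->2 ok
  [2] x  {0,1}  => 1  2->1 ok
  [3] x  {0,1}  => 0  1->0 ok
  [4] y  {2}  => 2  0->2 ok
  [5] x  {0,1}  => 1  2->1 ok
  [6] x  {0,1}  => 1  1->1 ok
  [7] x  {0,1}  => 0  1->0 ok
  [8] x  {0,1}  => 0  0->0 ok
  [9] x  {0,1}  => 0  0->0 ok
  [10] x  {0,1}  => 0  0->0 ok
  [11] x  {0,1}  => 0  0->0 ok
  [12] y  {2}  => 2  0->2 ok
  [13] x  {0,1}  => 1  2->1 ok
  [14] x  {0,1}  => 1  1->1 ok
  [15] x  {0,1}  => 1  1->1 ok
  [16] x  {0,1}  => 1  1->1 ok
  [17] x  {0,1}  => 0  1->0 ok
  [18] x  {0,1}  => 0  0->0 ok
  [19] x  {0,1}  => 0  0->0 ok
  [20] y  {2}  => 2  0->2 ok
  [21] y  {2}  => 2  2->2 ok

0,2,1,0,2,1,1,0,0,0,0,0,2,1,1,1,1,0,0,0,2,2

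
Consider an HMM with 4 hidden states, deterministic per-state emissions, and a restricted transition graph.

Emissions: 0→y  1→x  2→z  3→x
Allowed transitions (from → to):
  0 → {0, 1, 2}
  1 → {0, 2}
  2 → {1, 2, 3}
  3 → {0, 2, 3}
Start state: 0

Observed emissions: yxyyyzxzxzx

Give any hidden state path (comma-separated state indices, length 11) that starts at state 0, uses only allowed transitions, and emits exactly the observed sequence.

  t0 'y' -> {0}, take 0 (start)
  t1 'x' -> {1,3}, take 1 (0->1 ok)
  t2 'y' -> {0}, take 0 (1->0 ok)
  t3 'y' -> {0}, take 0 (0->0 ok)
  t4 'y' -> {0}, take 0 (0->0 ok)
  t5 'z' -> {2}, take 2 (0->2 ok)
  t6 'x' -> {1,3}, take 1 (2->1 ok)
  t7 'z' -> {2}, take 2 (1->2 ok)
  t8 'x' -> {1,3}, take 3 (2->3 ok)
  t9 'z' -> {2}, take 2 (3->2 ok)
  t10 'x' -> {1,3}, take 1 (2->1 ok)

0,1,0,0,0,2,1,2,3,2,1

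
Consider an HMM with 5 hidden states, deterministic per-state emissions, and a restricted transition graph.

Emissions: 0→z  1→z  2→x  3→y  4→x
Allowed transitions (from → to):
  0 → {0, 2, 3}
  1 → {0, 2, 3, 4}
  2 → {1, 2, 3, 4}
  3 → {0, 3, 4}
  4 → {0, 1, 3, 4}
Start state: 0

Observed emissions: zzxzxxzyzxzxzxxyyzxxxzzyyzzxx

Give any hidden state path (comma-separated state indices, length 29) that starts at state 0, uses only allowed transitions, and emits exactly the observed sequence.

0,0,2,1,2,4,0,3,0,2,1,4,0,2,4,3,3,0,2,2,4,1,0,3,3,0,0,2,4

  [0] z  {0,1}  => 0  start
  [1] z  {0,1}  => 0  0->0 ok
  [2] x  {2,4}  => 2  0->2 ok
  [3] z  {0,1}  => 1  2->1 ok
  [4] x  {2,4}  => 2  1->2 ok
  [5] x  {2,4}  => 4  2->4 ok
  [6] z  {0,1}  => 0  4->0 ok
  [7] y  {3}  => 3  0->3 ok
  [8] z  {0,1}  => 0  3->0 ok
  [9] x  {2,4}  => 2  0->2 ok
  [10] z  {0,1}  => 1  2->1 ok
  [11] x  {2,4}  => 4  1->4 ok
  [12] z  {0,1}  => 0  4->0 ok
  [13] x  {2,4}  => 2  0->2 ok
  [14] x  {2,4}  => 4  2->4 ok
  [15] y  {3}  => 3  4->3 ok
  [16] y  {3}  => 3  3->3 ok
  [17] z  {0,1}  => 0  3->0 ok
  [18] x  {2,4}  => 2  0->2 ok
  [19] x  {2,4}  => 2  2->2 ok
  [20] x  {2,4}  => 4  2->4 ok
  [21] z  {0,1}  => 1  4->1 ok
  [22] z  {0,1}  => 0  1->0 ok
  [23] y  {3}  => 3  0->3 ok
  [24] y  {3}  => 3  3->3 ok
  [25] z  {0,1}  => 0  3->0 ok
  [26] z  {0,1}  => 0  0->0 ok
  [27] x  {2,4}  => 2  0->2 ok
  [28] x  {2,4}  => 4  2->4 ok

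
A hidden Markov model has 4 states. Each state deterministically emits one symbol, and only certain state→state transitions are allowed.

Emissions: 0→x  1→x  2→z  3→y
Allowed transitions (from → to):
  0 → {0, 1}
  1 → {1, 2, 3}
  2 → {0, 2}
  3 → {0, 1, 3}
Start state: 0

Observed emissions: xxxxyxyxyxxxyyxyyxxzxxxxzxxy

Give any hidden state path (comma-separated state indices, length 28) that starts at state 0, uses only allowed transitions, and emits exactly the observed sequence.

0,0,0,1,3,1,3,1,3,0,0,1,3,3,1,3,3,1,1,2,0,0,0,1,2,0,1,3

  pos 0: x in {0,1}, choose 0; start
  pos 1: x in {0,1}, choose 0; 0->0 ok
  pos 2: x in {0,1}, choose 0; 0->0 ok
  pos 3: x in {0,1}, choose 1; 0->1 ok
  pos 4: y in {3}, choose 3; 1->3 ok
  pos 5: x in {0,1}, choose 1; 3->1 ok
  pos 6: y in {3}, choose 3; 1->3 ok
  pos 7: x in {0,1}, choose 1; 3->1 ok
  pos 8: y in {3}, choose 3; 1->3 ok
  pos 9: x in {0,1}, choose 0; 3->0 ok
  pos 10: x in {0,1}, choose 0; 0->0 ok
  pos 11: x in {0,1}, choose 1; 0->1 ok
  pos 12: y in {3}, choose 3; 1->3 ok
  pos 13: y in {3}, choose 3; 3->3 ok
  pos 14: x in {0,1}, choose 1; 3->1 ok
  pos 15: y in {3}, choose 3; 1->3 ok
  pos 16: y in {3}, choose 3; 3->3 ok
  pos 17: x in {0,1}, choose 1; 3->1 ok
  pos 18: x in {0,1}, choose 1; 1->1 ok
  pos 19: z in {2}, choose 2; 1->2 ok
  pos 20: x in {0,1}, choose 0; 2->0 ok
  pos 21: x in {0,1}, choose 0; 0->0 ok
  pos 22: x in {0,1}, choose 0; 0->0 ok
  pos 23: x in {0,1}, choose 1; 0->1 ok
  pos 24: z in {2}, choose 2; 1->2 ok
  pos 25: x in {0,1}, choose 0; 2->0 ok
  pos 26: x in {0,1}, choose 1; 0->1 ok
  pos 27: y in {3}, choose 3; 1->3 ok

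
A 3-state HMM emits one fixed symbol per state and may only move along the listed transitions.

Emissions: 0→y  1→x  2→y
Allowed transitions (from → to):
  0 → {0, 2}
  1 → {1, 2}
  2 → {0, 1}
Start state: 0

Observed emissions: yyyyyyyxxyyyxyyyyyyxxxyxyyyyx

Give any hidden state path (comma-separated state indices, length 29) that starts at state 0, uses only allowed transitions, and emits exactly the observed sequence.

  t0 'y' -> {0,2}, take 0 (start)
  t1 'y' -> {0,2}, take 2 (0->2 ok)
  t2 'y' -> {0,2}, take 0 (2->0 ok)
  t3 'y' -> {0,2}, take 2 (0->2 ok)
  t4 'y' -> {0,2}, take 0 (2->0 ok)
  t5 'y' -> {0,2}, take 0 (0->0 ok)
  t6 'y' -> {0,2}, take 2 (0->2 ok)
  t7 'x' -> {1}, take 1 (2->1 ok)
  t8 'x' -> {1}, take 1 (1->1 ok)
  t9 'y' -> {0,2}, take 2 (1->2 ok)
  t10 'y' -> {0,2}, take 0 (2->0 ok)
  t11 'y' -> {0,2}, take 2 (0->2 ok)
  t12 'x' -> {1}, take 1 (2->1 ok)
  t13 'y' -> {0,2}, take 2 (1->2 ok)
  t14 'y' -> {0,2}, take 0 (2->0 ok)
  t15 'y' -> {0,2}, take 0 (0->0 ok)
  t16 'y' -> {0,2}, take 2 (0->2 ok)
  t17 'y' -> {0,2}, take 0 (2->0 ok)
  t18 'y' -> {0,2}, take 2 (0->2 ok)
  t19 'x' -> {1}, take 1 (2->1 ok)
  t20 'x' -> {1}, take 1 (1->1 ok)
  t21 'x' -> {1}, take 1 (1->1 ok)
  t22 'y' -> {0,2}, take 2 (1->2 ok)
  t23 'x' -> {1}, take 1 (2->1 ok)
  t24 'y' -> {0,2}, take 2 (1->2 ok)
  t25 'y' -> {0,2}, take 0 (2->0 ok)
  t26 'y' -> {0,2}, take 0 (0->0 ok)
  t27 'y' -> {0,2}, take 2 (0->2 ok)
  t28 'x' -> {1}, take 1 (2->1 ok)

0,2,0,2,0,0,2,1,1,2,0,2,1,2,0,0,2,0,2,1,1,1,2,1,2,0,0,2,1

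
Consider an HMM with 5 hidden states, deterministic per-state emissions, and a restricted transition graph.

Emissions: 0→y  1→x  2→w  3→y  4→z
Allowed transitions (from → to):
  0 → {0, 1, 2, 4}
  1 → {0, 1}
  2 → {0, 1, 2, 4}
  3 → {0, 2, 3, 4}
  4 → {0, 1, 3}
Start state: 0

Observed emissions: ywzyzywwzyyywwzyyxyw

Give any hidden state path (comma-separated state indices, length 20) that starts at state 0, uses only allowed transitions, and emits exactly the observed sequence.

  [0] y  {0,3}  => 0  start
  [1] w  {2}  => 2  0->2 ok
  [2] z  {4}  => 4  2->4 ok
  [3] y  {0,3}  => 0  4->0 ok
  [4] z  {4}  => 4  0->4 ok
  [5] y  {0,3}  => 3  4->3 ok
  [6] w  {2}  => 2  3->2 ok
  [7] w  {2}  => 2  2->2 ok
  [8] z  {4}  => 4  2->4 ok
  [9] y  {0,3}  => 3  4->3 ok
  [10] y  {0,3}  => 3  3->3 ok
  [11] y  {0,3}  => 3  3->3 ok
  [12] w  {2}  => 2  3->2 ok
  [13] w  {2}  => 2  2->2 ok
  [14] z  {4}  => 4  2->4 ok
  [15] y  {0,3}  => 3  4->3 ok
  [16] y  {0,3}  => 0  3->0 ok
  [17] x  {1}  => 1  0->1 ok
  [18] y  {0,3}  => 0  1->0 ok
  [19] w  {2}  => 2  0->2 ok

0,2,4,0,4,3,2,2,4,3,3,3,2,2,4,3,0,1,0,2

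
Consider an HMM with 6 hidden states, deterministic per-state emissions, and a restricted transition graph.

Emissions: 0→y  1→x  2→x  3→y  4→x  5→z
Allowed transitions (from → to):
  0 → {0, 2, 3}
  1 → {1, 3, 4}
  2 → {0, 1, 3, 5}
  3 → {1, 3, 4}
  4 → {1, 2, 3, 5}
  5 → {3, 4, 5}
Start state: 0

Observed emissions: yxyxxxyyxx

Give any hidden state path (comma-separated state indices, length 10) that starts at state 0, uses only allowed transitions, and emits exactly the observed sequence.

0,2,3,4,1,4,3,3,1,4

  t0 'y' -> {0,3}, take 0 (start)
  t1 'x' -> {1,2,4}, take 2 (0->2 ok)
  t2 'y' -> {0,3}, take 3 (2->3 ok)
  t3 'x' -> {1,2,4}, take 4 (3->4 ok)
  t4 'x' -> {1,2,4}, take 1 (4->1 ok)
  t5 'x' -> {1,2,4}, take 4 (1->4 ok)
  t6 'y' -> {0,3}, take 3 (4->3 ok)
  t7 'y' -> {0,3}, take 3 (3->3 ok)
  t8 'x' -> {1,2,4}, take 1 (3->1 ok)
  t9 'x' -> {1,2,4}, take 4 (1->4 ok)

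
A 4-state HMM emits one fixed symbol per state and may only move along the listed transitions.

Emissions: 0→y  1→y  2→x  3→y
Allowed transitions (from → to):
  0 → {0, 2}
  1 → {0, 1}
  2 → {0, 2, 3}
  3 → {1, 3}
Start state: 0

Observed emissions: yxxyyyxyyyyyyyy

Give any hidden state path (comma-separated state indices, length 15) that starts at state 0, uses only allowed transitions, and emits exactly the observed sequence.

0,2,2,0,0,0,2,3,3,3,3,3,3,3,1

  t0 'y' -> {0,1,3}, take 0 (start)
  t1 'x' -> {2}, take 2 (0->2 ok)
  t2 'x' -> {2}, take 2 (2->2 ok)
  t3 'y' -> {0,1,3}, take 0 (2->0 ok)
  t4 'y' -> {0,1,3}, take 0 (0->0 ok)
  t5 'y' -> {0,1,3}, take 0 (0->0 ok)
  t6 'x' -> {2}, take 2 (0->2 ok)
  t7 'y' -> {0,1,3}, take 3 (2->3 ok)
  t8 'y' -> {0,1,3}, take 3 (3->3 ok)
  t9 'y' -> {0,1,3}, take 3 (3->3 ok)
  t10 'y' -> {0,1,3}, take 3 (3->3 ok)
  t11 'y' -> {0,1,3}, take 3 (3->3 ok)
  t12 'y' -> {0,1,3}, take 3 (3->3 ok)
  t13 'y' -> {0,1,3}, take 3 (3->3 ok)
  t14 'y' -> {0,1,3}, take 1 (3->1 ok)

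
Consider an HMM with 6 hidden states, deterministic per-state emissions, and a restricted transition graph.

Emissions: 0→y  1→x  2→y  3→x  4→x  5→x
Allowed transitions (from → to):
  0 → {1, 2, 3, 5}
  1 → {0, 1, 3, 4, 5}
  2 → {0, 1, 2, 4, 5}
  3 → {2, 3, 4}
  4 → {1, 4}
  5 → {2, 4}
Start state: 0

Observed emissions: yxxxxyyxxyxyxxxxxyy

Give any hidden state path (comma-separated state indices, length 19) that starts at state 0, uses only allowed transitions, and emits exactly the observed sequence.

0,1,4,1,3,2,2,1,3,2,1,0,1,4,4,4,1,0,2

  [0] y  {0,2}  => 0  start
  [1] x  {1,3,4,5}  => 1  0->1 ok
  [2] x  {1,3,4,5}  => 4  1->4 ok
  [3] x  {1,3,4,5}  => 1  4->1 ok
  [4] x  {1,3,4,5}  => 3  1->3 ok
  [5] y  {0,2}  => 2  3->2 ok
  [6] y  {0,2}  => 2  2->2 ok
  [7] x  {1,3,4,5}  => 1  2->1 ok
  [8] x  {1,3,4,5}  => 3  1->3 ok
  [9] y  {0,2}  => 2  3->2 ok
  [10] x  {1,3,4,5}  => 1  2->1 ok
  [11] y  {0,2}  => 0  1->0 ok
  [12] x  {1,3,4,5}  => 1  0->1 ok
  [13] x  {1,3,4,5}  => 4  1->4 ok
  [14] x  {1,3,4,5}  => 4  4->4 ok
  [15] x  {1,3,4,5}  => 4  4->4 ok
  [16] x  {1,3,4,5}  => 1  4->1 ok
  [17] y  {0,2}  => 0  1->0 ok
  [18] y  {0,2}  => 2  0->2 ok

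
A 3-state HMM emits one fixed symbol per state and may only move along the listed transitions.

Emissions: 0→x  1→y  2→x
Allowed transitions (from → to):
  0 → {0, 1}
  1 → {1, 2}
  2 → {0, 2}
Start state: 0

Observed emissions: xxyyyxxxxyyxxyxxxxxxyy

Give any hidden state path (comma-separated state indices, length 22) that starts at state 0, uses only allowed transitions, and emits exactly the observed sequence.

  [0] x  {0,2}  => 0  start
  [1] x  {0,2}  => 0  0->0 ok
  [2] y  {1}  => 1  0->1 ok
  [3] y  {1}  => 1  1->1 ok
  [4] y  {1}  => 1  1->1 ok
  [5] x  {0,2}  => 2  1->2 ok
  [6] x  {0,2}  => 2  2->2 ok
  [7] x  {0,2}  => 2  2->2 ok
  [8] x  {0,2}  => 0  2->0 ok
  [9] y  {1}  => 1  0->1 ok
  [10] y  {1}  => 1  1->1 ok
  [11] x  {0,2}  => 2  1->2 ok
  [12] x  {0,2}  => 0  2->0 ok
  [13] y  {1}  => 1  0->1 ok
  [14] x  {0,2}  => 2  1->2 ok
  [15] x  {0,2}  => 2  2->2 ok
  [16] x  {0,2}  => 2  2->2 ok
  [17] x  {0,2}  => 0  2->0 ok
  [18] x  {0,2}  => 0  0->0 ok
  [19] x  {0,2}  => 0  0->0 ok
  [20] y  {1}  => 1  0->1 ok
  [21] y  {1}  => 1  1->1 ok

0,0,1,1,1,2,2,2,0,1,1,2,0,1,2,2,2,0,0,0,1,1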